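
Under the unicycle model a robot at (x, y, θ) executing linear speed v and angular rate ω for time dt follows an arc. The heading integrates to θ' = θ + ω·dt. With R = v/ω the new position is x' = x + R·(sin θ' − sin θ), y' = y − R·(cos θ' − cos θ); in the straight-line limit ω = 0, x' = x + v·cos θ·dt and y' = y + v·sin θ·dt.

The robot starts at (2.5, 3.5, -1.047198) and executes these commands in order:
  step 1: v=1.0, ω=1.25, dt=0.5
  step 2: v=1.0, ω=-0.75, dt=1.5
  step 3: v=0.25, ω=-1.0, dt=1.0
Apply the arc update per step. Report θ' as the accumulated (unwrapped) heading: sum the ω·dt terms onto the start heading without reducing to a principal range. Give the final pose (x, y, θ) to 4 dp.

(3.5417, 1.7724, -2.5472)

step 1: θ'=-0.4222 (R=0.8000) → pose (2.8650, 3.1702, -0.4222)
step 2: θ'=-1.5472 (R=-1.3333) → pose (3.6516, 1.9855, -1.5472)
step 3: θ'=-2.5472 (R=-0.2500) → pose (3.5417, 1.7724, -2.5472)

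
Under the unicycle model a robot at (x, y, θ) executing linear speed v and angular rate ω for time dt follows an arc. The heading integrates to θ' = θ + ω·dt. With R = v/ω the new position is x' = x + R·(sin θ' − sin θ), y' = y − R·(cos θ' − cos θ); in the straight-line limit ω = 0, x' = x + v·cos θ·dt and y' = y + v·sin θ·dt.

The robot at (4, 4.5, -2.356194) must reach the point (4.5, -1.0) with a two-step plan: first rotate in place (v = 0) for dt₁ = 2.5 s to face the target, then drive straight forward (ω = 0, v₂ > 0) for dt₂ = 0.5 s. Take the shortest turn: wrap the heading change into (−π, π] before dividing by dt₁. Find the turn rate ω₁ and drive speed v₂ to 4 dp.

ω₁ = 0.3504, v₂ = 11.0454

heading to target = atan2(-1−4.5, 4.5−4) = -1.4801
Δθ = wrap(-1.4801 − -2.3562) = 0.8761; ω₁ = Δθ/dt₁ = 0.3504
distance = √((4.5−4)² + (-1−4.5)²) = 5.5227; v₂ = distance/dt₂ = 11.0454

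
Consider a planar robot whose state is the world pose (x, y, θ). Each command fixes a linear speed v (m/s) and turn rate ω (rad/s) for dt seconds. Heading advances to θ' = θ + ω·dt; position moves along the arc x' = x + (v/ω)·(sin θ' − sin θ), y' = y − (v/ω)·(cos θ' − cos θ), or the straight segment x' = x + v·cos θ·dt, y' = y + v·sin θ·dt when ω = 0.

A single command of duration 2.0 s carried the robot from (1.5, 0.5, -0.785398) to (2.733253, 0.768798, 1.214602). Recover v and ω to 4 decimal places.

v = 0.7500, ω = 1.0000

Δθ = 1.214602 − -0.785398 = 2.000000
ω = Δθ/dt = 2.000000/2.0 = 1.0000
R = Δx/(sin θ' − sin θ) = 0.7500
v = R·ω = 0.7500·1.0000 = 0.7500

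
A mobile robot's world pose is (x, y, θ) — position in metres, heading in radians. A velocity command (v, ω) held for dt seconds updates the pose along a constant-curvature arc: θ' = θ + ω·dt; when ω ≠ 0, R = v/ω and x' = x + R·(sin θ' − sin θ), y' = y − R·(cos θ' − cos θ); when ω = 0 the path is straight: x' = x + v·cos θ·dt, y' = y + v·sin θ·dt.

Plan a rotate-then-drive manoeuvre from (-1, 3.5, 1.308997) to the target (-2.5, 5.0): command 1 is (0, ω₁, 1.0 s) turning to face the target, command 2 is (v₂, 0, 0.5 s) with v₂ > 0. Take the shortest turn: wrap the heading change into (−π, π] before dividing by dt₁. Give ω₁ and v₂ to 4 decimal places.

heading to target = atan2(5−3.5, -2.5−-1) = 2.3562
Δθ = wrap(2.3562 − 1.3090) = 1.0472; ω₁ = Δθ/dt₁ = 1.0472
distance = √((-2.5−-1)² + (5−3.5)²) = 2.1213; v₂ = distance/dt₂ = 4.2426

ω₁ = 1.0472, v₂ = 4.2426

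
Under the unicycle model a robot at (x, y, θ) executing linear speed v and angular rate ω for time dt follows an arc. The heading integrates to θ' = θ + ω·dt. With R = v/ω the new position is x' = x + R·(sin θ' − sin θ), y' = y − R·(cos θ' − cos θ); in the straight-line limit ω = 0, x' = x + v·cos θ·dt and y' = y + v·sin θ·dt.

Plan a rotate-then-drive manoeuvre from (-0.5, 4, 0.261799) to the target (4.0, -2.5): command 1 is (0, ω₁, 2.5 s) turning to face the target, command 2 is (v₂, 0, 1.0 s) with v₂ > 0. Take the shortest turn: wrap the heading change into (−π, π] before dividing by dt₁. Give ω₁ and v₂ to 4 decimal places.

heading to target = atan2(-2.5−4, 4−-0.5) = -0.9653
Δθ = wrap(-0.9653 − 0.2618) = -1.2271; ω₁ = Δθ/dt₁ = -0.4908
distance = √((4−-0.5)² + (-2.5−4)²) = 7.9057; v₂ = distance/dt₂ = 7.9057

ω₁ = -0.4908, v₂ = 7.9057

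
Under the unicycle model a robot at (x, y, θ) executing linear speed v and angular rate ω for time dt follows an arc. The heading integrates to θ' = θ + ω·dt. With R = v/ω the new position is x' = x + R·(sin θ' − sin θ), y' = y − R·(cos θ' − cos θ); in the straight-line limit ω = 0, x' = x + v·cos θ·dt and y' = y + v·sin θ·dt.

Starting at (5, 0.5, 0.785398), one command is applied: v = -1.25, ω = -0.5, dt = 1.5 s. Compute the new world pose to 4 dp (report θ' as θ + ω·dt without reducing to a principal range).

(3.3207, -0.2307, 0.0354)

θ' = 0.7854 + -0.5·1.5 = 0.0354
R = v/ω = -1.25/-0.5 = 2.5000
x' = 5 + 2.5000·(sin 0.0354 − sin 0.7854) = 3.3207
y' = 0.5 − 2.5000·(cos 0.0354 − cos 0.7854) = -0.2307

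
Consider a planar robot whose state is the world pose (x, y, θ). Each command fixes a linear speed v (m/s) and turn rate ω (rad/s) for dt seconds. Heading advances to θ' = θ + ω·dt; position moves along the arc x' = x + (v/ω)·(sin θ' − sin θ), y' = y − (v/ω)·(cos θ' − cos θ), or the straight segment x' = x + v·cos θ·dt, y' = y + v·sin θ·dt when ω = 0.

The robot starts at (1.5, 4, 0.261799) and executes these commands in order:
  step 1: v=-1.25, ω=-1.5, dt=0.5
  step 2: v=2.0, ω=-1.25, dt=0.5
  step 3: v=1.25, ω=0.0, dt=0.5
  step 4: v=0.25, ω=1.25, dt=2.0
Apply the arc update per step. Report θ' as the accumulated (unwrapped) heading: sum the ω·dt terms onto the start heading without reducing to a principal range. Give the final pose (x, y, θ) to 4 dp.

step 1: θ'=-0.4882 (R=0.8333) → pose (0.8935, 4.0690, -0.4882)
step 2: θ'=-1.1132 (R=-1.6000) → pose (1.5784, 3.3627, -1.1132)
step 3: θ'=-1.1132 (straight) → pose (1.8545, 2.8020, -1.1132)
step 4: θ'=1.3868 (R=0.2000) → pose (2.2305, 2.8538, 1.3868)

(2.2305, 2.8538, 1.3868)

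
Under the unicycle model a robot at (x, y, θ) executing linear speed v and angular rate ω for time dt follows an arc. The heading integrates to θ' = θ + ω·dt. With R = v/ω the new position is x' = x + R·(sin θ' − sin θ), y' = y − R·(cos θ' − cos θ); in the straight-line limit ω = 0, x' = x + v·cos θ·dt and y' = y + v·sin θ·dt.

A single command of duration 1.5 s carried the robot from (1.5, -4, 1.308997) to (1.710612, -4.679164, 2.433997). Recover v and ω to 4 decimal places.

Δθ = 2.433997 − 1.308997 = 1.125000
ω = Δθ/dt = 1.125000/1.5 = 0.7500
R = −Δy/(cos θ' − cos θ) = -0.6667
v = R·ω = -0.6667·0.7500 = -0.5000

v = -0.5000, ω = 0.7500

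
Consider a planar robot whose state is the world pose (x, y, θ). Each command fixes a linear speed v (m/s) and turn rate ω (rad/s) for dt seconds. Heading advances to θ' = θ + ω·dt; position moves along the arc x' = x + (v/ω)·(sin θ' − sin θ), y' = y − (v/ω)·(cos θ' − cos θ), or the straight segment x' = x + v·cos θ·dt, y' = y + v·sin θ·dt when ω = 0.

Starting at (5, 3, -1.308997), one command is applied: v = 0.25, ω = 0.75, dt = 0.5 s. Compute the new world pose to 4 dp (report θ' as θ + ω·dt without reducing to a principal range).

θ' = -1.3090 + 0.75·0.5 = -0.9340
R = v/ω = 0.25/0.75 = 0.3333
x' = 5 + 0.3333·(sin -0.9340 − sin -1.3090) = 5.0540
y' = 3 − 0.3333·(cos -0.9340 − cos -1.3090) = 2.8881

(5.0540, 2.8881, -0.9340)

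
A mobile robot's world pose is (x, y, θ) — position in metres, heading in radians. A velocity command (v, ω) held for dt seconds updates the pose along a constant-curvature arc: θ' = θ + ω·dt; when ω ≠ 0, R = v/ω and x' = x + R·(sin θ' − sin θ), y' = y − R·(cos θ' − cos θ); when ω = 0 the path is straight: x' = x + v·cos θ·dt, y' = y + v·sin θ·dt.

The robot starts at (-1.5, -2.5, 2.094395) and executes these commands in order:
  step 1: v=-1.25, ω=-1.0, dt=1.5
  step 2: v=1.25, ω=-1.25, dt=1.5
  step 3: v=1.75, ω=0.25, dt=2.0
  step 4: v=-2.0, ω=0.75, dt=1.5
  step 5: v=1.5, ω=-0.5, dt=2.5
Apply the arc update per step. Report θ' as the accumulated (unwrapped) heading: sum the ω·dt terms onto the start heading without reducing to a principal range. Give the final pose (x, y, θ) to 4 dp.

step 1: θ'=0.5944 (R=1.2500) → pose (-1.8825, -4.1606, 0.5944)
step 2: θ'=-1.2806 (R=-1.0000) → pose (-0.3643, -4.7030, -1.2806)
step 3: θ'=-0.7806 (R=7.0000) → pose (1.4170, -7.6734, -0.7806)
step 4: θ'=0.3444 (R=-2.6667) → pose (-1.3599, -7.0580, 0.3444)
step 5: θ'=-0.9056 (R=-3.0000) → pose (2.0134, -8.0302, -0.9056)

(2.0134, -8.0302, -0.9056)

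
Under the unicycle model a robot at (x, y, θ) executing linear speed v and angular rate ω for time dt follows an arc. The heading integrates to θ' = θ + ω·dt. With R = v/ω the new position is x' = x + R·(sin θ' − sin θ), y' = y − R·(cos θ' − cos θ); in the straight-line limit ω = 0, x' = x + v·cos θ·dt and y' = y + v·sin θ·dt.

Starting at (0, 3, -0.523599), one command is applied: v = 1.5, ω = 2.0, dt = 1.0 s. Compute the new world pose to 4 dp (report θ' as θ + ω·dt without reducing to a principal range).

θ' = -0.5236 + 2.0·1.0 = 1.4764
R = v/ω = 1.5/2.0 = 0.7500
x' = 0 + 0.7500·(sin 1.4764 − sin -0.5236) = 1.1217
y' = 3 − 0.7500·(cos 1.4764 − cos -0.5236) = 3.5788

(1.1217, 3.5788, 1.4764)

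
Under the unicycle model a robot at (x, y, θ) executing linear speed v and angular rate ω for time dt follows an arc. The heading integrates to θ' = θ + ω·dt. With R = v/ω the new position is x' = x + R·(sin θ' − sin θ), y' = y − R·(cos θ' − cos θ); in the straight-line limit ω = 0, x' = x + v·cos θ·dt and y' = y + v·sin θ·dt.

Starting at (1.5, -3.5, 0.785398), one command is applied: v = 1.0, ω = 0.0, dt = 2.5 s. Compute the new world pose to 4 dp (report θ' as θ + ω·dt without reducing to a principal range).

(3.2678, -1.7322, 0.7854)

θ' = 0.7854 + 0.0·2.5 = 0.7854
ω = 0 → straight: x' = 1.5 + 1.0·cos(0.7854)·2.5 = 3.2678
y' = -3.5 + 1.0·sin(0.7854)·2.5 = -1.7322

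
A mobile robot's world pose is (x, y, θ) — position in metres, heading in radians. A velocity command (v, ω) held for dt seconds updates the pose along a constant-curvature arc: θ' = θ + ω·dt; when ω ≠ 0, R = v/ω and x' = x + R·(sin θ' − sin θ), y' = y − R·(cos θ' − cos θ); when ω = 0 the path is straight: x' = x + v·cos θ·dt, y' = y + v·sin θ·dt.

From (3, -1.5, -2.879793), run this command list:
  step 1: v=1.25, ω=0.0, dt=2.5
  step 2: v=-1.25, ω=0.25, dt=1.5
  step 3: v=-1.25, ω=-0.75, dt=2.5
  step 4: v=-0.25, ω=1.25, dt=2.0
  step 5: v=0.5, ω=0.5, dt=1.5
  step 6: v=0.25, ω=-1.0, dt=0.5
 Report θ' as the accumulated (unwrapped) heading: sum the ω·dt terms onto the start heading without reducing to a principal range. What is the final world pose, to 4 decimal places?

(4.6783, -3.1430, -1.6298)

step 1: θ'=-2.8798 (straight) → pose (-0.0185, -2.3088, -2.8798)
step 2: θ'=-2.5048 (R=-5.0000) → pose (1.6605, -1.4992, -2.5048)
step 3: θ'=-4.3798 (R=1.6667) → pose (4.2269, -2.2950, -4.3798)
step 4: θ'=-1.8798 (R=-0.2000) → pose (4.6065, -2.2906, -1.8798)
step 5: θ'=-1.1298 (R=1.0000) → pose (4.6548, -3.0215, -1.1298)
step 6: θ'=-1.6298 (R=-0.2500) → pose (4.6783, -3.1430, -1.6298)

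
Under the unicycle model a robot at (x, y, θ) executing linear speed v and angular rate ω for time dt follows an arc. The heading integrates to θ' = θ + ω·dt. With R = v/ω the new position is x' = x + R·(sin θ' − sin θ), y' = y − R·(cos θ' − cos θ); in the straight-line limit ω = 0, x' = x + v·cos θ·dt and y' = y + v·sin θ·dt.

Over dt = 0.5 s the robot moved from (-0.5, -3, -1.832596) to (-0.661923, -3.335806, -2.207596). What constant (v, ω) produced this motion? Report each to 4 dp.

v = 0.7500, ω = -0.7500

Δθ = -2.207596 − -1.832596 = -0.375000
ω = Δθ/dt = -0.375000/0.5 = -0.7500
R = −Δy/(cos θ' − cos θ) = -1.0000
v = R·ω = -1.0000·-0.7500 = 0.7500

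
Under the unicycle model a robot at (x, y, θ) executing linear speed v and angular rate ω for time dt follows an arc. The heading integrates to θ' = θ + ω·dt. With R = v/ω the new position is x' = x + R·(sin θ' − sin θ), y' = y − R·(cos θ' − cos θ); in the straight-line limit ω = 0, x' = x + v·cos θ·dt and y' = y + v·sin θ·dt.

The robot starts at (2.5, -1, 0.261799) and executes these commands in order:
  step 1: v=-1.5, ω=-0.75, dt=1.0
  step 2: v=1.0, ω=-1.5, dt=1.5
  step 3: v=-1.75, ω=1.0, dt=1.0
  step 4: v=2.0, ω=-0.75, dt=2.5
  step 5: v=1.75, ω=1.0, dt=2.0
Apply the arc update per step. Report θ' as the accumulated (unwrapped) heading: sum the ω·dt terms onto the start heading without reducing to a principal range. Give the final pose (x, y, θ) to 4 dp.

step 1: θ'=-0.4882 (R=2.0000) → pose (1.0443, -0.8345, -0.4882)
step 2: θ'=-2.7382 (R=-0.6667) → pose (0.9933, -2.0364, -2.7382)
step 3: θ'=-1.7382 (R=-1.7500) → pose (2.0319, -0.7185, -1.7382)
step 4: θ'=-3.6132 (R=-2.6667) → pose (-1.8090, -2.6497, -3.6132)
step 5: θ'=-1.6132 (R=1.7500) → pose (-4.3525, -4.1345, -1.6132)

(-4.3525, -4.1345, -1.6132)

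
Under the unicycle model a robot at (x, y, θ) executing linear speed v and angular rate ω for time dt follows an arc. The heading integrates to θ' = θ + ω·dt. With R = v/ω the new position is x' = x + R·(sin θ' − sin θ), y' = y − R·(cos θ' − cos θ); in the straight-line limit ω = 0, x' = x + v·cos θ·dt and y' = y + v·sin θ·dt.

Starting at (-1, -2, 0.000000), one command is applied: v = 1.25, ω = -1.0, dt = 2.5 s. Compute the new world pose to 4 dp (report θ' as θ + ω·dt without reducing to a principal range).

(-0.2519, -4.2514, -2.5000)

θ' = 0.0000 + -1.0·2.5 = -2.5000
R = v/ω = 1.25/-1.0 = -1.2500
x' = -1 + -1.2500·(sin -2.5000 − sin 0.0000) = -0.2519
y' = -2 − -1.2500·(cos -2.5000 − cos 0.0000) = -4.2514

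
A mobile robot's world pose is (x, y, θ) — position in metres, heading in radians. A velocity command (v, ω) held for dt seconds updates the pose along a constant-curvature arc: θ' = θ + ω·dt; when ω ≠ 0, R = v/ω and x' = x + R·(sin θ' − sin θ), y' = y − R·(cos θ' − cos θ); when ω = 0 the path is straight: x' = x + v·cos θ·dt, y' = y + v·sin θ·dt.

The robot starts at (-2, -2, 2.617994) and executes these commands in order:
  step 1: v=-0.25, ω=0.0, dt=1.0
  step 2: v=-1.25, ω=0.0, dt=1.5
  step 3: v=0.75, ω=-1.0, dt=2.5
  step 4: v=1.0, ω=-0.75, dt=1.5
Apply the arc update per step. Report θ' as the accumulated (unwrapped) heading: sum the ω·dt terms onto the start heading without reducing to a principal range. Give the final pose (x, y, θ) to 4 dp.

step 1: θ'=2.6180 (straight) → pose (-1.7835, -2.1250, 2.6180)
step 2: θ'=2.6180 (straight) → pose (-0.1597, -3.0625, 2.6180)
step 3: θ'=0.1180 (R=-0.7500) → pose (0.1270, -1.6682, 0.1180)
step 4: θ'=-1.0070 (R=-1.3333) → pose (1.4110, -2.2797, -1.0070)

(1.4110, -2.2797, -1.0070)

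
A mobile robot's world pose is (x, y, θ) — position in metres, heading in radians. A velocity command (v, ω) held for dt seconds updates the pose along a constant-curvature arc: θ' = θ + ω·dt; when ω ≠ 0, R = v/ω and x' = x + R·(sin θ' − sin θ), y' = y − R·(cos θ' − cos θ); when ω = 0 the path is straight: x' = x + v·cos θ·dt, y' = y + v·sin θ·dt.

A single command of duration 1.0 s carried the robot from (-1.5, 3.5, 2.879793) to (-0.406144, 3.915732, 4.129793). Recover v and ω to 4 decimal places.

Δθ = 4.129793 − 2.879793 = 1.250000
ω = Δθ/dt = 1.250000/1.0 = 1.2500
R = Δx/(sin θ' − sin θ) = -1.0000
v = R·ω = -1.0000·1.2500 = -1.2500

v = -1.2500, ω = 1.2500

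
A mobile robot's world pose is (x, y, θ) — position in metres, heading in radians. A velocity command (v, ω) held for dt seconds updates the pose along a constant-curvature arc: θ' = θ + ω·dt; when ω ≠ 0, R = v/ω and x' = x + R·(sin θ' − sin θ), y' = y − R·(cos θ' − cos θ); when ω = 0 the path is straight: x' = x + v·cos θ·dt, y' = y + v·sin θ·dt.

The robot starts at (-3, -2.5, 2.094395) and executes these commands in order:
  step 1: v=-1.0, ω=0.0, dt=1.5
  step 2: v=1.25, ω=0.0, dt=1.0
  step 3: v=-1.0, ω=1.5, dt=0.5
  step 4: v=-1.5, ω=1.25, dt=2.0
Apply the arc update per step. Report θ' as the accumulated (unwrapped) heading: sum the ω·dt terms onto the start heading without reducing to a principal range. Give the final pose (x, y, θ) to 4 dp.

(-1.1733, -1.1643, 5.3444)

step 1: θ'=2.0944 (straight) → pose (-2.2500, -3.7990, 2.0944)
step 2: θ'=2.0944 (straight) → pose (-2.8750, -2.7165, 2.0944)
step 3: θ'=2.8444 (R=-0.6667) → pose (-2.4929, -3.0206, 2.8444)
step 4: θ'=5.3444 (R=-1.2000) → pose (-1.1733, -1.1643, 5.3444)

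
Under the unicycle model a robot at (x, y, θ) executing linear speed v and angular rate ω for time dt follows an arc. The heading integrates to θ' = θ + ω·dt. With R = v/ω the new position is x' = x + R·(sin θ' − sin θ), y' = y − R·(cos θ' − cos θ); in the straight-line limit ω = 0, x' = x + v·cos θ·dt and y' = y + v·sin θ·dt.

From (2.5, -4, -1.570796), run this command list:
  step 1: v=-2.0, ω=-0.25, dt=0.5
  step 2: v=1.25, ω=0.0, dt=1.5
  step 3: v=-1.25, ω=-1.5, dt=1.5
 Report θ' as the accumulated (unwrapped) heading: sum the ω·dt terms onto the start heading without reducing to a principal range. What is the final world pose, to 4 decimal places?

step 1: θ'=-1.6958 (R=8.0000) → pose (2.5624, -3.0026, -1.6958)
step 2: θ'=-1.6958 (straight) → pose (2.3287, -4.8630, -1.6958)
step 3: θ'=-3.9458 (R=0.8333) → pose (3.7557, -4.3888, -3.9458)

(3.7557, -4.3888, -3.9458)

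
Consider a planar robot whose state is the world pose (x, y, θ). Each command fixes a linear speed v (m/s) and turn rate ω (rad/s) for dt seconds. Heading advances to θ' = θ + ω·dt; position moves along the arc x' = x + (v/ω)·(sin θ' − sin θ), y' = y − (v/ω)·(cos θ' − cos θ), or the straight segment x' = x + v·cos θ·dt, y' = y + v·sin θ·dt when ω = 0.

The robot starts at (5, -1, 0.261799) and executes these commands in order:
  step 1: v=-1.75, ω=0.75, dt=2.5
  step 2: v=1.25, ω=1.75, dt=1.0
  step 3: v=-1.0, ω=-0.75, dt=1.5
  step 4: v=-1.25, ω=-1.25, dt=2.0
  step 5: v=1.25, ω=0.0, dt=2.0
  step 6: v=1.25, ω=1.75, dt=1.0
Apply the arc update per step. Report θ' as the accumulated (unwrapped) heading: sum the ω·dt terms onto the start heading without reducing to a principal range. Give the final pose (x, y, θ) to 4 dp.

(6.7096, -4.3576, 2.0118)

step 1: θ'=2.1368 (R=-2.3333) → pose (3.6345, -4.5051, 2.1368)
step 2: θ'=3.8868 (R=0.7143) → pose (2.5472, -4.3632, 3.8868)
step 3: θ'=2.7618 (R=1.3333) → pose (3.9457, -4.1048, 2.7618)
step 4: θ'=0.2618 (R=1.0000) → pose (3.8337, -5.9995, 0.2618)
step 5: θ'=0.2618 (straight) → pose (6.2486, -5.3524, 0.2618)
step 6: θ'=2.0118 (R=0.7143) → pose (6.7096, -4.3576, 2.0118)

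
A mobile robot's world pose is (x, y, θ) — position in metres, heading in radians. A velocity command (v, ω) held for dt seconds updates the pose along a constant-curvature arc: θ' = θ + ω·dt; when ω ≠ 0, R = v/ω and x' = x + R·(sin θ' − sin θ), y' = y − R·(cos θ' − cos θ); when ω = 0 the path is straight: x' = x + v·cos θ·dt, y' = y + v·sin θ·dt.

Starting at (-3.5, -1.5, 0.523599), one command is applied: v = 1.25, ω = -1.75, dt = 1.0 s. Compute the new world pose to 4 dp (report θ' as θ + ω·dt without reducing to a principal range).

θ' = 0.5236 + -1.75·1.0 = -1.2264
R = v/ω = 1.25/-1.75 = -0.7143
x' = -3.5 + -0.7143·(sin -1.2264 − sin 0.5236) = -2.4705
y' = -1.5 − -0.7143·(cos -1.2264 − cos 0.5236) = -1.8774

(-2.4705, -1.8774, -1.2264)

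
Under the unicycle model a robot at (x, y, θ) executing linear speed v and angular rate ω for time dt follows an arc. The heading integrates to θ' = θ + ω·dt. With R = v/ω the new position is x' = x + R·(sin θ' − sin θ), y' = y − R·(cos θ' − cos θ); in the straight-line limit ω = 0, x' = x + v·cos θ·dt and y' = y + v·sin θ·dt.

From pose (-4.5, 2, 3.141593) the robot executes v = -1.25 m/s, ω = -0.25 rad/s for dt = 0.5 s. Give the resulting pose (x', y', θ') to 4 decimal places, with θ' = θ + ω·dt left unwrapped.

θ' = 3.1416 + -0.25·0.5 = 3.0166
R = v/ω = -1.25/-0.25 = 5.0000
x' = -4.5 + 5.0000·(sin 3.0166 − sin 3.1416) = -3.8766
y' = 2 − 5.0000·(cos 3.0166 − cos 3.1416) = 1.9610

(-3.8766, 1.9610, 3.0166)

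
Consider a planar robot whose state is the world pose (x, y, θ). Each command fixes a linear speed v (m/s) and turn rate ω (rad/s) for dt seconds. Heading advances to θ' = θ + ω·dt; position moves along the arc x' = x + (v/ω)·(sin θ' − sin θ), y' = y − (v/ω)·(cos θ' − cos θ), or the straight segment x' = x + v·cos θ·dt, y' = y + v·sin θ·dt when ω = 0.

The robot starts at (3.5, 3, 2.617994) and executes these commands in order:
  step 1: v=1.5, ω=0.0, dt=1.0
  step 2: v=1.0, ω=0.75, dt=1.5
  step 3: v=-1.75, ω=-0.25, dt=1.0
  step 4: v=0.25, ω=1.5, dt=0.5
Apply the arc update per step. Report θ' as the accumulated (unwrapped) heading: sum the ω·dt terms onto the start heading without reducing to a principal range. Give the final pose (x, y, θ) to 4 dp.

step 1: θ'=2.6180 (straight) → pose (2.2010, 3.7500, 2.6180)
step 2: θ'=3.7430 (R=1.3333) → pose (0.7799, 3.6947, 3.7430)
step 3: θ'=3.4930 (R=7.0000) → pose (2.3310, 4.4951, 3.4930)
step 4: θ'=4.2430 (R=0.1667) → pose (2.2397, 4.4140, 4.2430)

(2.2397, 4.4140, 4.2430)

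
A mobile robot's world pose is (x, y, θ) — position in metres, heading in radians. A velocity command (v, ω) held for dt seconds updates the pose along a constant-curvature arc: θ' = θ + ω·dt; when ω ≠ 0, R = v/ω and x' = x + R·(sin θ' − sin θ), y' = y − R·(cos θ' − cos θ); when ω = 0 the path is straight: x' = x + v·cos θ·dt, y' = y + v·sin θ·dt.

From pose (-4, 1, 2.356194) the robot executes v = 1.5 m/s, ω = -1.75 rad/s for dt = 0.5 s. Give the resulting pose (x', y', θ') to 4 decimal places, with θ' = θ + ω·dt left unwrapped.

θ' = 2.3562 + -1.75·0.5 = 1.4812
R = v/ω = 1.5/-1.75 = -0.8571
x' = -4 + -0.8571·(sin 1.4812 − sin 2.3562) = -4.2476
y' = 1 − -0.8571·(cos 1.4812 − cos 2.3562) = 1.6828

(-4.2476, 1.6828, 1.4812)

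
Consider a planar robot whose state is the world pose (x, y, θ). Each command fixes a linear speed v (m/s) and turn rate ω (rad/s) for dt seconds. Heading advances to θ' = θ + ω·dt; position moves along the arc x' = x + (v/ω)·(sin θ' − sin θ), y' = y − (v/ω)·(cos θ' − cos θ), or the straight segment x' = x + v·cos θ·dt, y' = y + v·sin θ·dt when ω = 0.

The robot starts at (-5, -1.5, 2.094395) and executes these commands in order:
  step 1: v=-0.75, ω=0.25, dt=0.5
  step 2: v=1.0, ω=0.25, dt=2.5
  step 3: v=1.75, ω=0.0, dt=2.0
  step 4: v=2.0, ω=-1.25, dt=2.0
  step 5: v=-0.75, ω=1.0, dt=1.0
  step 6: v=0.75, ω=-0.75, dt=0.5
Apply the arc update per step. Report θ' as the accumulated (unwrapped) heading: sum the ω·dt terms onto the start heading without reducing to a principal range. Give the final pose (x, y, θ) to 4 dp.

(-10.5550, 3.4607, 0.9694)

step 1: θ'=2.2194 (R=-3.0000) → pose (-4.7927, -1.8122, 2.2194)
step 2: θ'=2.8444 (R=4.0000) → pose (-6.8091, -0.4038, 2.8444)
step 3: θ'=2.8444 (straight) → pose (-10.1556, 0.6211, 2.8444)
step 4: θ'=0.3444 (R=-1.6000) → pose (-10.2273, 3.6570, 0.3444)
step 5: θ'=1.3444 (R=-0.7500) → pose (-10.7049, 3.1194, 1.3444)
step 6: θ'=0.9694 (R=-1.0000) → pose (-10.5550, 3.4607, 0.9694)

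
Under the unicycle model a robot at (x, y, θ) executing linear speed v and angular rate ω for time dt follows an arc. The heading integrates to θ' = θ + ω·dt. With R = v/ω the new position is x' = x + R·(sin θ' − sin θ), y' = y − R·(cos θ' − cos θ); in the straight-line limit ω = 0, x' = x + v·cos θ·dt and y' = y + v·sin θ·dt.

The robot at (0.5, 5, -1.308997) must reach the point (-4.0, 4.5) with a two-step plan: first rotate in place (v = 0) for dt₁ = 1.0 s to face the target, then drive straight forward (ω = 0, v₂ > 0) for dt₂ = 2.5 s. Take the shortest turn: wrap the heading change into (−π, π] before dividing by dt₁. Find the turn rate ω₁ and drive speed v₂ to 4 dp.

ω₁ = -1.7219, v₂ = 1.8111

heading to target = atan2(4.5−5, -4−0.5) = -3.0309
Δθ = wrap(-3.0309 − -1.3090) = -1.7219; ω₁ = Δθ/dt₁ = -1.7219
distance = √((-4−0.5)² + (4.5−5)²) = 4.5277; v₂ = distance/dt₂ = 1.8111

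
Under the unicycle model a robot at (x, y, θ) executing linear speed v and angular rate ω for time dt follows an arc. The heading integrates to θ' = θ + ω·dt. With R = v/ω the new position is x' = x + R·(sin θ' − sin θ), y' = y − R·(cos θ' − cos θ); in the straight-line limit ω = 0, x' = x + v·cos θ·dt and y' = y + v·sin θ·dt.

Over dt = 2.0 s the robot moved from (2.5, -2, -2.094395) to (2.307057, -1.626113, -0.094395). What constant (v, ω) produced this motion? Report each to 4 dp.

v = -0.2500, ω = 1.0000

Δθ = -0.094395 − -2.094395 = 2.000000
ω = Δθ/dt = 2.000000/2.0 = 1.0000
R = −Δy/(cos θ' − cos θ) = -0.2500
v = R·ω = -0.2500·1.0000 = -0.2500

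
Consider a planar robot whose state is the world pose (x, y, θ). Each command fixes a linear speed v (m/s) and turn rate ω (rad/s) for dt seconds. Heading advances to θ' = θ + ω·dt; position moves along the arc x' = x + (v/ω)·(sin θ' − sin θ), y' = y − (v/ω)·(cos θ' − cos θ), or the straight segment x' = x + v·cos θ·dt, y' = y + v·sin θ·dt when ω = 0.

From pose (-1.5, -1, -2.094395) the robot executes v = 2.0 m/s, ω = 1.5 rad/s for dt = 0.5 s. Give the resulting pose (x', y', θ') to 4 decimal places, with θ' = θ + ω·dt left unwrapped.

(-1.6446, -1.9660, -1.3444)

θ' = -2.0944 + 1.5·0.5 = -1.3444
R = v/ω = 2.0/1.5 = 1.3333
x' = -1.5 + 1.3333·(sin -1.3444 − sin -2.0944) = -1.6446
y' = -1 − 1.3333·(cos -1.3444 − cos -2.0944) = -1.9660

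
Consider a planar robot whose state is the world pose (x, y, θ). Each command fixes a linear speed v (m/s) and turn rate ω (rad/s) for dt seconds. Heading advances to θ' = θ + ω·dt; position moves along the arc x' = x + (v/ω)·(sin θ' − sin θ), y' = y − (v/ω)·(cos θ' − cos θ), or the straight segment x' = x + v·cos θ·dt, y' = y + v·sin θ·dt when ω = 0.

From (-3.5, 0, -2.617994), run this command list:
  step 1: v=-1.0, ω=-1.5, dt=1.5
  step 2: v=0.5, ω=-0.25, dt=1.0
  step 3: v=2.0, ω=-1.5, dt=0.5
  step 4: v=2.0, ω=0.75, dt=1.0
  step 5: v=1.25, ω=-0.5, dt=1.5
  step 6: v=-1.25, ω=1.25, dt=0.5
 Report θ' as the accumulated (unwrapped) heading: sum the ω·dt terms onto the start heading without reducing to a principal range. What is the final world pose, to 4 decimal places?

step 1: θ'=-4.8680 (R=0.6667) → pose (-2.5081, -0.6807, -4.8680)
step 2: θ'=-5.1180 (R=-2.0000) → pose (-2.3699, -0.2015, -5.1180)
step 3: θ'=-5.8680 (R=-1.3333) → pose (-1.6826, 0.4925, -5.8680)
step 4: θ'=-5.1180 (R=2.6667) → pose (-0.3080, 1.8804, -5.1180)
step 5: θ'=-5.8680 (R=-2.5000) → pose (0.9808, 3.1815, -5.8680)
step 6: θ'=-5.2430 (R=-1.0000) → pose (0.5217, 2.7726, -5.2430)

(0.5217, 2.7726, -5.2430)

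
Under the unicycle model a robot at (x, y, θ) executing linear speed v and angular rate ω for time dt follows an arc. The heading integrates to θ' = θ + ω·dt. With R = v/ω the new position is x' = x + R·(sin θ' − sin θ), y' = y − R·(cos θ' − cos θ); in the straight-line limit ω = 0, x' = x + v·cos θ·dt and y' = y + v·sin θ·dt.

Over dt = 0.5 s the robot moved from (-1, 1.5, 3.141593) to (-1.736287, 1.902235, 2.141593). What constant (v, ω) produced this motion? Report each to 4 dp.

v = 1.7500, ω = -2.0000

Δθ = 2.141593 − 3.141593 = -1.000000
ω = Δθ/dt = -1.000000/0.5 = -2.0000
R = Δx/(sin θ' − sin θ) = -0.8750
v = R·ω = -0.8750·-2.0000 = 1.7500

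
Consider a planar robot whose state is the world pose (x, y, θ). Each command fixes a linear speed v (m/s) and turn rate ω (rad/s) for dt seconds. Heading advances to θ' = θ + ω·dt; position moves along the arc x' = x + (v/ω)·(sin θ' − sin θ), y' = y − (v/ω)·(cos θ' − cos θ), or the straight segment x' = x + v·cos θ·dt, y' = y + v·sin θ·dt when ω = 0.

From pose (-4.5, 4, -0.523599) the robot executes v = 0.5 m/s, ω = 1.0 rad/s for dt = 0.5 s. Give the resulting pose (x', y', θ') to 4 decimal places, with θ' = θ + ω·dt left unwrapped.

(-4.2618, 3.9332, -0.0236)

θ' = -0.5236 + 1.0·0.5 = -0.0236
R = v/ω = 0.5/1.0 = 0.5000
x' = -4.5 + 0.5000·(sin -0.0236 − sin -0.5236) = -4.2618
y' = 4 − 0.5000·(cos -0.0236 − cos -0.5236) = 3.9332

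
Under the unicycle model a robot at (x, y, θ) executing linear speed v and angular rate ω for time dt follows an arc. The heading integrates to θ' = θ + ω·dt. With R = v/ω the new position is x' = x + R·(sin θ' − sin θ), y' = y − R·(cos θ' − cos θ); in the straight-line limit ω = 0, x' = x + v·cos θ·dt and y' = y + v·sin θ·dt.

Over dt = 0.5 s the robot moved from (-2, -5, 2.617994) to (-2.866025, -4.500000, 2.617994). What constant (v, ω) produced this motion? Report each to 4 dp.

v = 2.0000, ω = 0.0000

Δθ = 2.617994 − 2.617994 = 0.000000
ω = Δθ/dt = 0.000000/0.5 = 0.0000
ω = 0 → v = (Δx·cos θ + Δy·sin θ)/dt = 2.0000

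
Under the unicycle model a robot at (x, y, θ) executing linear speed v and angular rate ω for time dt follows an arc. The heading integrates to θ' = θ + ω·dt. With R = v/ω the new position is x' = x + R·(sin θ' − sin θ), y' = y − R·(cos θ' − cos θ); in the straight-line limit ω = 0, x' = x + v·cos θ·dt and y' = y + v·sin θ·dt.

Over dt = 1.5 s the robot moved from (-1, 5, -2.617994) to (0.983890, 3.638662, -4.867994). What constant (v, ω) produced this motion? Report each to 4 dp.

Δθ = -4.867994 − -2.617994 = -2.250000
ω = Δθ/dt = -2.250000/1.5 = -1.5000
R = Δx/(sin θ' − sin θ) = 1.3333
v = R·ω = 1.3333·-1.5000 = -2.0000

v = -2.0000, ω = -1.5000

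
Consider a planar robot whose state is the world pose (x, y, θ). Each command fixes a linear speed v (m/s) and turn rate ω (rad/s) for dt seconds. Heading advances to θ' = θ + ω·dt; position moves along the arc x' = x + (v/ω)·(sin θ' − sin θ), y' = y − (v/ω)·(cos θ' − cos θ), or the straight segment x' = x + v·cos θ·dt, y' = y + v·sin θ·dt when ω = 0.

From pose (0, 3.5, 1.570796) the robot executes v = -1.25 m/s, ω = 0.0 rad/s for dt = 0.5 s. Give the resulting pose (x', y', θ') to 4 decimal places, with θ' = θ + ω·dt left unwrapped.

(0.0000, 2.8750, 1.5708)

θ' = 1.5708 + 0.0·0.5 = 1.5708
ω = 0 → straight: x' = 0 + -1.25·cos(1.5708)·0.5 = 0.0000
y' = 3.5 + -1.25·sin(1.5708)·0.5 = 2.8750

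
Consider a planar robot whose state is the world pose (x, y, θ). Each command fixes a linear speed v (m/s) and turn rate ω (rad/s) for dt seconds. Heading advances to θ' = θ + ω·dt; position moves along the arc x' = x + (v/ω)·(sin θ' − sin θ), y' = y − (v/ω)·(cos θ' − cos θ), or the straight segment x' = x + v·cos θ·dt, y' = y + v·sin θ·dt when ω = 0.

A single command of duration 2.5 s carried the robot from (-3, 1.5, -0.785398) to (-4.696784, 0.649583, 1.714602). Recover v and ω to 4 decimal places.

Δθ = 1.714602 − -0.785398 = 2.500000
ω = Δθ/dt = 2.500000/2.5 = 1.0000
R = Δx/(sin θ' − sin θ) = -1.0000
v = R·ω = -1.0000·1.0000 = -1.0000

v = -1.0000, ω = 1.0000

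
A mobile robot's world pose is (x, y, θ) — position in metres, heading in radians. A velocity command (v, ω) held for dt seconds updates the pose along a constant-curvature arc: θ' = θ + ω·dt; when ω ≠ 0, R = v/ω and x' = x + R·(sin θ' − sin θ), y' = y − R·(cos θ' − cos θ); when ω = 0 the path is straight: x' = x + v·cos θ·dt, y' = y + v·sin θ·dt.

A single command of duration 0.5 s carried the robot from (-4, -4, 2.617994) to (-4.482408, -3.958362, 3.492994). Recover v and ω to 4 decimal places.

v = 1.0000, ω = 1.7500

Δθ = 3.492994 − 2.617994 = 0.875000
ω = Δθ/dt = 0.875000/0.5 = 1.7500
R = Δx/(sin θ' − sin θ) = 0.5714
v = R·ω = 0.5714·1.7500 = 1.0000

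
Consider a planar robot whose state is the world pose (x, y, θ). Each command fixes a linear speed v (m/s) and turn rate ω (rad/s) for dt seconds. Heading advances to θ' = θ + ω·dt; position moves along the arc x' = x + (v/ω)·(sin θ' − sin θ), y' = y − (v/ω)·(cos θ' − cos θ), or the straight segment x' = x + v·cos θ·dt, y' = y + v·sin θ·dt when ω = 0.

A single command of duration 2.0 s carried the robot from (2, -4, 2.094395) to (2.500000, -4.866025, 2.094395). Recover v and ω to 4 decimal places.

Δθ = 2.094395 − 2.094395 = 0.000000
ω = Δθ/dt = 0.000000/2.0 = 0.0000
ω = 0 → v = (Δx·cos θ + Δy·sin θ)/dt = -0.5000

v = -0.5000, ω = 0.0000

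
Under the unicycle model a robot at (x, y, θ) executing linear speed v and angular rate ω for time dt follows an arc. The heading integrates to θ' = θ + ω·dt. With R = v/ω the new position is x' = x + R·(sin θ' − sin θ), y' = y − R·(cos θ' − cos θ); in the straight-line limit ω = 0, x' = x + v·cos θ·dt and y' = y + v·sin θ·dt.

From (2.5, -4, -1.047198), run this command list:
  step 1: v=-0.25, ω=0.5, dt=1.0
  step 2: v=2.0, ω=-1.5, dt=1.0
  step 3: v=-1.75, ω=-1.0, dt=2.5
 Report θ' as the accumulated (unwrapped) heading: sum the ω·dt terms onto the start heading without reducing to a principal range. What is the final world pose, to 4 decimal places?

(6.0996, -6.0879, -4.5472)

step 1: θ'=-0.5472 (R=-0.5000) → pose (2.3271, -3.8230, -0.5472)
step 2: θ'=-2.0472 (R=-1.3333) → pose (2.8183, -5.5731, -2.0472)
step 3: θ'=-4.5472 (R=1.7500) → pose (6.0996, -6.0879, -4.5472)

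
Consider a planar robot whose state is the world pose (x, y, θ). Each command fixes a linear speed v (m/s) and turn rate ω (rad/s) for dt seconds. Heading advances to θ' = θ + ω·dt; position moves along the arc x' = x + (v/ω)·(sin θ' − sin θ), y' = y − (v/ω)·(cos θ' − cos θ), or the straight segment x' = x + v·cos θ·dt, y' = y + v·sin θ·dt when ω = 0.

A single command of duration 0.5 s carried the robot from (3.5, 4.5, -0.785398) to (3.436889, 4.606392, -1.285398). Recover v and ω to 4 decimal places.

v = -0.2500, ω = -1.0000

Δθ = -1.285398 − -0.785398 = -0.500000
ω = Δθ/dt = -0.500000/0.5 = -1.0000
R = −Δy/(cos θ' − cos θ) = 0.2500
v = R·ω = 0.2500·-1.0000 = -0.2500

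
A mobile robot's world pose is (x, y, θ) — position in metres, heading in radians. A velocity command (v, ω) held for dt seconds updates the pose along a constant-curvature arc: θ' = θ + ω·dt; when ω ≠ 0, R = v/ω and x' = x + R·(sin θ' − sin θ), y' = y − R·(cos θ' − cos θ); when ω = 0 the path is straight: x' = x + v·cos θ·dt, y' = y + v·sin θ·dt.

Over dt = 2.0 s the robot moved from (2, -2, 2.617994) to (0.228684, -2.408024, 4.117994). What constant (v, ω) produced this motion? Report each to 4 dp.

Δθ = 4.117994 − 2.617994 = 1.500000
ω = Δθ/dt = 1.500000/2.0 = 0.7500
R = Δx/(sin θ' − sin θ) = 1.3333
v = R·ω = 1.3333·0.7500 = 1.0000

v = 1.0000, ω = 0.7500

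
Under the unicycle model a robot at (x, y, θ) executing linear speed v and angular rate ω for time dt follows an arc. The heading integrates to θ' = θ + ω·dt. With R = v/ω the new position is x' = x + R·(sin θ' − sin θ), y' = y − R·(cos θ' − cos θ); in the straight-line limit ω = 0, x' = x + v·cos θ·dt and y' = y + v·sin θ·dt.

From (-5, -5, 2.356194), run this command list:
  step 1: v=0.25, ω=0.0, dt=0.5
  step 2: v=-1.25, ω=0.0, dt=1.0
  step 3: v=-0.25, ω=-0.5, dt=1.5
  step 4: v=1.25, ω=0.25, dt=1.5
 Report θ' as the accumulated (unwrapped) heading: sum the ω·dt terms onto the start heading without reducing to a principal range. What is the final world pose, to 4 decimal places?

(-4.4704, -4.3134, 1.9812)

step 1: θ'=2.3562 (straight) → pose (-5.0884, -4.9116, 2.3562)
step 2: θ'=2.3562 (straight) → pose (-4.2045, -5.7955, 2.3562)
step 3: θ'=1.6062 (R=0.5000) → pose (-4.0584, -6.1314, 1.6062)
step 4: θ'=1.9812 (R=5.0000) → pose (-4.4704, -4.3134, 1.9812)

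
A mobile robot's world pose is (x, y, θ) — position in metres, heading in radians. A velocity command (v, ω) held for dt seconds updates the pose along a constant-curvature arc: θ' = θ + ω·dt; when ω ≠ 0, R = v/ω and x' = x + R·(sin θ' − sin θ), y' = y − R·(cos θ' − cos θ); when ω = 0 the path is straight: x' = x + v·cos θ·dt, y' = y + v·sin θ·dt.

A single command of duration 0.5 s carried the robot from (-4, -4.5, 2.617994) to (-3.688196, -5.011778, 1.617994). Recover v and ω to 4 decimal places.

Δθ = 1.617994 − 2.617994 = -1.000000
ω = Δθ/dt = -1.000000/0.5 = -2.0000
R = −Δy/(cos θ' − cos θ) = 0.6250
v = R·ω = 0.6250·-2.0000 = -1.2500

v = -1.2500, ω = -2.0000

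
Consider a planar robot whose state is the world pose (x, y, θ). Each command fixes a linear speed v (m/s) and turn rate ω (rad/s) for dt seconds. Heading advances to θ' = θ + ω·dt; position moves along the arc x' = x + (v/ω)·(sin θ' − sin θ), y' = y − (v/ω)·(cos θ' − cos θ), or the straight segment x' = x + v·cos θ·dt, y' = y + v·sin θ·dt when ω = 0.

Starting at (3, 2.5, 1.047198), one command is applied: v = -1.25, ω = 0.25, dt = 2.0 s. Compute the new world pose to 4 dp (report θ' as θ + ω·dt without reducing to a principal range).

θ' = 1.0472 + 0.25·2.0 = 1.5472
R = v/ω = -1.25/0.25 = -5.0000
x' = 3 + -5.0000·(sin 1.5472 − sin 1.0472) = 2.3315
y' = 2.5 − -5.0000·(cos 1.5472 − cos 1.0472) = 0.1180

(2.3315, 0.1180, 1.5472)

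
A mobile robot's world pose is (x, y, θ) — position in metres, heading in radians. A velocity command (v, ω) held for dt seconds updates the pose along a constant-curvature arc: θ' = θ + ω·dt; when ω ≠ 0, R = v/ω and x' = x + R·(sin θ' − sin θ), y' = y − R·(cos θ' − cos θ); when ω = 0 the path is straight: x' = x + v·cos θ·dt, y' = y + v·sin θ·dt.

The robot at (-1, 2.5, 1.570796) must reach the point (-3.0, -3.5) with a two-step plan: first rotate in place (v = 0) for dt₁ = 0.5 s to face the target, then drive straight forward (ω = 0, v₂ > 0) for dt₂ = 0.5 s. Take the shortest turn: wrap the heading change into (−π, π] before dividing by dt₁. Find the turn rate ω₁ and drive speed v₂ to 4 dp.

heading to target = atan2(-3.5−2.5, -3−-1) = -1.8925
Δθ = wrap(-1.8925 − 1.5708) = 2.8198; ω₁ = Δθ/dt₁ = 5.6397
distance = √((-3−-1)² + (-3.5−2.5)²) = 6.3246; v₂ = distance/dt₂ = 12.6491

ω₁ = 5.6397, v₂ = 12.6491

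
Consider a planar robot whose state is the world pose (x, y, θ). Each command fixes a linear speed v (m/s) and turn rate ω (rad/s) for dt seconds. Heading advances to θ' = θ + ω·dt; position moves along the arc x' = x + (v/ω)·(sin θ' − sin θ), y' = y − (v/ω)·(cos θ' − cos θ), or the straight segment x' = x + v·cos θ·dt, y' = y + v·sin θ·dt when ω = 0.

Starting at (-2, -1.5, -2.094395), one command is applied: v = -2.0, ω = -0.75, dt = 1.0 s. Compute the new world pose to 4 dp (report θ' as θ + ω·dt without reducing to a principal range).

θ' = -2.0944 + -0.75·1.0 = -2.8444
R = v/ω = -2.0/-0.75 = 2.6667
x' = -2 + 2.6667·(sin -2.8444 − sin -2.0944) = -0.4715
y' = -1.5 − 2.6667·(cos -2.8444 − cos -2.0944) = -0.2836

(-0.4715, -0.2836, -2.8444)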